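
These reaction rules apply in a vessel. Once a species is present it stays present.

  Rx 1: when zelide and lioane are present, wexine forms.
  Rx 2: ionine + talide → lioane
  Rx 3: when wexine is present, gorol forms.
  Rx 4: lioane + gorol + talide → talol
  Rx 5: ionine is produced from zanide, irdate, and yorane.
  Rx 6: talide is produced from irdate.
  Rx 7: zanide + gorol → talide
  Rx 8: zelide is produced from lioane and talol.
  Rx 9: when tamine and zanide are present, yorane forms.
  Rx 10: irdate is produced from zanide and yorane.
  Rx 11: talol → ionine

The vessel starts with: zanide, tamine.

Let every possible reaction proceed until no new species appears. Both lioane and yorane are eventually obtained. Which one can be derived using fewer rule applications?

yorane: tamine and zanide present → yorane forms (Rx 9). [1 rule application]
lioane: tamine and zanide present → yorane forms (Rx 9). zanide and yorane present → irdate forms (Rx 10). zanide, irdate, and yorane present → ionine forms (Rx 5). irdate present → talide forms (Rx 6). ionine and talide present → lioane forms (Rx 2). [5 rule applications]
yorane needs fewer.

yorane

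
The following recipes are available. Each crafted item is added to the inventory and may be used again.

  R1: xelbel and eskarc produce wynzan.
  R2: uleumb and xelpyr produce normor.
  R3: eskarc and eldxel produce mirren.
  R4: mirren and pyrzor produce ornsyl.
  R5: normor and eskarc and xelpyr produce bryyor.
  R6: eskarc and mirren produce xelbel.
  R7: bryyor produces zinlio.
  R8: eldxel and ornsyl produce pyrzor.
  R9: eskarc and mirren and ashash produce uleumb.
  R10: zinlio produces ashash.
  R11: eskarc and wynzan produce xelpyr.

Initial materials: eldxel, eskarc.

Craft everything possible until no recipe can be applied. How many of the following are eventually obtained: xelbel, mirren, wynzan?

eskarc and eldxel → mirren (R3).
eskarc and mirren → xelbel (R6).
Using R1, xelbel and eskarc make wynzan.
xelbel: reached.
mirren: reached.
wynzan: reached.
All 3 are reached.

3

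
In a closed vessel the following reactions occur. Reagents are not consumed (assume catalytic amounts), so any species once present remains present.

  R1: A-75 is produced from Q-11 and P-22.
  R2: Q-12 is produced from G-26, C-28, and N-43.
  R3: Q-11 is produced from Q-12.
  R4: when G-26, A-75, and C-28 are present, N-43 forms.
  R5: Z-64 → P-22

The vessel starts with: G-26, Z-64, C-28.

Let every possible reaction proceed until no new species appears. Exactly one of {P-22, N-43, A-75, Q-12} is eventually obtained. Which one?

Z-64 present → P-22 forms (R5).
Q-12 would need G-26, C-28, and N-43 (R2), but N-43 never forms. A-75 would need Q-11 and P-22 (R1), but Q-11 never forms. N-43 would need G-26, A-75, and C-28 (R4), but A-75 never forms.

P-22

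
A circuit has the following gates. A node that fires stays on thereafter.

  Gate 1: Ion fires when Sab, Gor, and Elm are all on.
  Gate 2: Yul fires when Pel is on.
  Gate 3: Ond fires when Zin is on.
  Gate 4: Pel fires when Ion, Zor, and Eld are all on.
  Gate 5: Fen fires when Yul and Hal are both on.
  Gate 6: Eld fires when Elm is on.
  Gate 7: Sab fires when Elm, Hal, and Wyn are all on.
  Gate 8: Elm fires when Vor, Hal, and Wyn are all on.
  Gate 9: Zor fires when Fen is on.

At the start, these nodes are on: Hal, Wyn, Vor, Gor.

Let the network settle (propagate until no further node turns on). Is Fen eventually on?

No

Fen would need Yul and Hal (Gate 5), but Yul never turns on.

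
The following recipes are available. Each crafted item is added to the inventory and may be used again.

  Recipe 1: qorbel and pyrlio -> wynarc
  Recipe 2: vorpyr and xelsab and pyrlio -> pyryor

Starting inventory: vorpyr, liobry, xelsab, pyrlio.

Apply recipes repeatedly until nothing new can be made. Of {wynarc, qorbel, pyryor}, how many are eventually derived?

vorpyr and xelsab and pyrlio -> pyryor (Recipe 2).
wynarc would need qorbel and pyrlio (Recipe 1), but qorbel is never obtained.
No rule produces qorbel, and it is not given.
pyryor: reached.
Reached: pyryor — 1 of the 3.

1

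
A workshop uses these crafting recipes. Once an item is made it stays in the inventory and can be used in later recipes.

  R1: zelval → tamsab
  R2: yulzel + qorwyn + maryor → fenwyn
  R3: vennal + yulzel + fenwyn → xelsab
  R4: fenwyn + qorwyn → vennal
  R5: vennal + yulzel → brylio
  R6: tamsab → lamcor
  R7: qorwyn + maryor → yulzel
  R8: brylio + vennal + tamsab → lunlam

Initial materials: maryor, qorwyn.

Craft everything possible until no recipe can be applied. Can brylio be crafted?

Using R7, qorwyn and maryor make yulzel.
yulzel + qorwyn + maryor → fenwyn (R2).
fenwyn + qorwyn → vennal (R4).
Using R5, vennal and yulzel make brylio.

Yes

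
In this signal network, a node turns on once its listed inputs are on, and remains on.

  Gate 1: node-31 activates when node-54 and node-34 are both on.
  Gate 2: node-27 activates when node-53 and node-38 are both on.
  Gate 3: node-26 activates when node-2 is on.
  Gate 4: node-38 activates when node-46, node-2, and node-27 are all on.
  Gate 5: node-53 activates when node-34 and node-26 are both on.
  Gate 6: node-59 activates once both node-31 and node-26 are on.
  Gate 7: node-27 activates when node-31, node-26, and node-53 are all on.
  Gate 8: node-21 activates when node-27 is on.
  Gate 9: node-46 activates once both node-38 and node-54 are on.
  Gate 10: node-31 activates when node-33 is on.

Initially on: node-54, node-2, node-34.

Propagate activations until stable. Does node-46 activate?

No

node-46 would need node-38 and node-54 (Gate 9), but node-38 never turns on.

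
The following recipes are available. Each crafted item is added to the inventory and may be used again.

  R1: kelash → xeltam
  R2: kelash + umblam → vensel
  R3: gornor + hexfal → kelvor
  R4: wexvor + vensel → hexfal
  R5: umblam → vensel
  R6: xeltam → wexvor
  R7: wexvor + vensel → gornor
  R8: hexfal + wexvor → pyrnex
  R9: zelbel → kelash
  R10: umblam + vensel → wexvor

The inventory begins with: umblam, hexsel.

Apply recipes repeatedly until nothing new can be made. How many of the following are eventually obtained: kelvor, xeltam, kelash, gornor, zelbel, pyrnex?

3

Using R5, umblam makes vensel.
Using R10, umblam and vensel make wexvor.
wexvor + vensel → hexfal (R4).
wexvor + vensel → gornor (R7).
hexfal + wexvor → pyrnex (R8).
gornor + hexfal → kelvor (R3).
kelvor: reached.
xeltam would need kelash (R1), but kelash is never obtained.
kelash would need zelbel (R9), but zelbel is never obtained.
gornor: reached.
No rule produces zelbel, and it is not given.
pyrnex: reached.
Reached: kelvor, gornor, and pyrnex — 3 of the 6.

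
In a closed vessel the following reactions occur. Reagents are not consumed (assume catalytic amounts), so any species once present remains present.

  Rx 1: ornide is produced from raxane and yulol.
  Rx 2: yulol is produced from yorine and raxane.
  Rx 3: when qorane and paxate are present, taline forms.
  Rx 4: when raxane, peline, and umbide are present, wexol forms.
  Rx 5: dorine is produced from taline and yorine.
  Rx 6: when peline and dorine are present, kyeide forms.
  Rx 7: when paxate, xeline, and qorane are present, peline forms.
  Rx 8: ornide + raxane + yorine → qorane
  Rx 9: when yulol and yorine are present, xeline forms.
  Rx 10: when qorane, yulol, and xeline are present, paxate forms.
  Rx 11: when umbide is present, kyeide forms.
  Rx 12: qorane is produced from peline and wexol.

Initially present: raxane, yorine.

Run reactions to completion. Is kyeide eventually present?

Yes

yorine and raxane present → yulol forms (Rx 2).
raxane and yulol present → ornide forms (Rx 1).
yulol and yorine present → xeline forms (Rx 9).
ornide, raxane, and yorine present → qorane forms (Rx 8).
qorane, yulol, and xeline present → paxate forms (Rx 10).
paxate, xeline, and qorane present → peline forms (Rx 7).
qorane and paxate present → taline forms (Rx 3).
taline and yorine present → dorine forms (Rx 5).
peline and dorine present → kyeide forms (Rx 6).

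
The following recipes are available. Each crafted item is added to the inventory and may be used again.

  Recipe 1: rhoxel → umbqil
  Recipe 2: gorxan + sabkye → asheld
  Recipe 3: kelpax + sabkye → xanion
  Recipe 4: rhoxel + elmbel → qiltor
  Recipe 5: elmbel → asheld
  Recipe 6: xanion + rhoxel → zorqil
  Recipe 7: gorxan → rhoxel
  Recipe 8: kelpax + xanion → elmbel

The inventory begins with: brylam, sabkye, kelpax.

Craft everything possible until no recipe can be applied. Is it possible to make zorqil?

zorqil would need xanion and rhoxel (Recipe 6), but rhoxel is never obtained.

No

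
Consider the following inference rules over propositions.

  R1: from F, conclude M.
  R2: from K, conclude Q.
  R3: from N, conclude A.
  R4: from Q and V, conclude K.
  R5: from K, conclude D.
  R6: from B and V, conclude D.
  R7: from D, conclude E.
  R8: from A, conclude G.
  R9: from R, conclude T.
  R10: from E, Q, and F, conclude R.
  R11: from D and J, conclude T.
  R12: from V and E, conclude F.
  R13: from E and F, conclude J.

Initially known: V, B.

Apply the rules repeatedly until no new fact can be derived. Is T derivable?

Yes

B and V hold, so D follows (R6).
D holds, so E follows (R7).
V and E hold, so F follows (R12).
From E and F, R13 gives J.
From D and J, R11 gives T.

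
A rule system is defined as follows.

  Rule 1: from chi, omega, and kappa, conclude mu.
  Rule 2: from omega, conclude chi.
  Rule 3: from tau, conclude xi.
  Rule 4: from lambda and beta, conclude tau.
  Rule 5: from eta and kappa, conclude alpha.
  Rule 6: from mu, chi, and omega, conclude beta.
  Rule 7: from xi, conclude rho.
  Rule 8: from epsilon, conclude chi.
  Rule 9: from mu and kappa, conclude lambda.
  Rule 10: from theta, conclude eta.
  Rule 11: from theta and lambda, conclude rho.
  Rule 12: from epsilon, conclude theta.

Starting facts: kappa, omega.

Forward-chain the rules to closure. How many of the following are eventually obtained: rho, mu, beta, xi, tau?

omega holds, so chi follows (Rule 2).
chi, omega, and kappa hold, so mu follows (Rule 1).
From mu, chi, and omega, Rule 6 gives beta.
mu and kappa hold, so lambda follows (Rule 9).
lambda and beta hold, so tau follows (Rule 4).
From tau, Rule 3 gives xi.
From xi, Rule 7 gives rho.
rho: reached.
mu: reached.
beta: reached.
xi: reached.
tau: reached.
All 5 are reached.

5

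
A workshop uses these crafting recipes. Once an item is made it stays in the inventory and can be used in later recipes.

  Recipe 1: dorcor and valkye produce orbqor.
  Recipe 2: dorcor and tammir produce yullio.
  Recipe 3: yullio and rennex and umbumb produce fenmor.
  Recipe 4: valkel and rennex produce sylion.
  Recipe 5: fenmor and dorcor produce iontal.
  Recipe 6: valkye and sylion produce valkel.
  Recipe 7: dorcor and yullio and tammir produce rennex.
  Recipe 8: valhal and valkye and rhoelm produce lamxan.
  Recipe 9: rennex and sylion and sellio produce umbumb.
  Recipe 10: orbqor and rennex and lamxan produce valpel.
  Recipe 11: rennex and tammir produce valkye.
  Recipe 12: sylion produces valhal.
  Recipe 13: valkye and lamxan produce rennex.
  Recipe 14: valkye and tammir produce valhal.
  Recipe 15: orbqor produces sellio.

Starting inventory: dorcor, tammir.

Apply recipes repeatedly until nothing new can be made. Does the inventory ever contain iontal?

No

iontal would need fenmor and dorcor (Recipe 5), but fenmor is never obtained.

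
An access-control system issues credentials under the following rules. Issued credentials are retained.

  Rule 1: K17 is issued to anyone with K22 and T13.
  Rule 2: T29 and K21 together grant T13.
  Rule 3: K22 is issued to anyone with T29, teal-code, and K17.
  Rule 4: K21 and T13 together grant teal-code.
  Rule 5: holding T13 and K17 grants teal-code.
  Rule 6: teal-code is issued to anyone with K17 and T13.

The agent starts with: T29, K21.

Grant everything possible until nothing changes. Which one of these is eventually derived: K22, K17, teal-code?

teal-code

Holding T29 and K21 grants T13 (Rule 2).
Holding K21 and T13 grants teal-code (Rule 4).
K22 would need T29, teal-code, and K17 (Rule 3), but K17 is never granted. K17 would need K22 and T13 (Rule 1), but K22 is never granted.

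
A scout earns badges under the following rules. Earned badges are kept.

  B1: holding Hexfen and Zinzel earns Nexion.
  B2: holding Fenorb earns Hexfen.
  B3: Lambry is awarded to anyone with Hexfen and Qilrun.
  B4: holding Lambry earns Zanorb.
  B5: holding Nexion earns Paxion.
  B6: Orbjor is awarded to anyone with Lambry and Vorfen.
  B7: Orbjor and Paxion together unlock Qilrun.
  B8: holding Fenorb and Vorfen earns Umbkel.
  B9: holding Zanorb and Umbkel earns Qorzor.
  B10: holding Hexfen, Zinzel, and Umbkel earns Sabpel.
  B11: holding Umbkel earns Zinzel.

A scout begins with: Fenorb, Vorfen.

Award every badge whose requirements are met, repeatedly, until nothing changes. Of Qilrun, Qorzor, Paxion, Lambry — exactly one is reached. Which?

Paxion

With Fenorb and Vorfen, Umbkel is earned (B8).
With Fenorb, Hexfen is earned (B2).
With Umbkel, Zinzel is earned (B11).
With Hexfen and Zinzel, Nexion is earned (B1).
With Nexion, Paxion is earned (B5).
Qilrun would need Orbjor and Paxion (B7), but Orbjor is never earned. Qorzor would need Zanorb and Umbkel (B9), but Zanorb is never earned. Lambry would need Hexfen and Qilrun (B3), but Qilrun is never earned.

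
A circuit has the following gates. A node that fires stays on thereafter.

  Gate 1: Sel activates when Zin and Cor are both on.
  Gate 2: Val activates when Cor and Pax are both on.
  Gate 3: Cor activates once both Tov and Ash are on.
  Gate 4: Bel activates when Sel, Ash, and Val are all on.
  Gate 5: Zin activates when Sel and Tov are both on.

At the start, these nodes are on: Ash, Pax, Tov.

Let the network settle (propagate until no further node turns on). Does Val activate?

Gate 3: Tov and Ash on → Cor on.
Gate 2: Cor and Pax on → Val on.

Yes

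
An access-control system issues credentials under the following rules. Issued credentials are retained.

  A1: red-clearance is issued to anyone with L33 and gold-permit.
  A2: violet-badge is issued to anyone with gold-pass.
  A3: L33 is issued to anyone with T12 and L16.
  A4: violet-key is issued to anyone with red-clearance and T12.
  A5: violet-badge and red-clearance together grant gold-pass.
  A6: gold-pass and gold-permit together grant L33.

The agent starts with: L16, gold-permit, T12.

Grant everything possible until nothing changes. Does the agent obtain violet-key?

Yes

Holding T12 and L16 grants L33 (A3).
Holding L33 and gold-permit grants red-clearance (A1).
Holding red-clearance and T12 grants violet-key (A4).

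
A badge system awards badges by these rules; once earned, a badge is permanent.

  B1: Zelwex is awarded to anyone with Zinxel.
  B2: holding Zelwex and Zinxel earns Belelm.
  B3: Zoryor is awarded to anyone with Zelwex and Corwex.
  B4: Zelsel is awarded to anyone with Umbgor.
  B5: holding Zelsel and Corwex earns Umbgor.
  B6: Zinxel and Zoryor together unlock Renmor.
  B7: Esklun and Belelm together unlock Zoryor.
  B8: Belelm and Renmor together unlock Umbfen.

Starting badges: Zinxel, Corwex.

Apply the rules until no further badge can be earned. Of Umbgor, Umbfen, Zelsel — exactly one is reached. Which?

Umbfen

With Zinxel, Zelwex is earned (B1).
With Zelwex and Zinxel, Belelm is earned (B2).
With Zelwex and Corwex, Zoryor is earned (B3).
With Zinxel and Zoryor, Renmor is earned (B6).
With Belelm and Renmor, Umbfen is earned (B8).
Zelsel would need Umbgor (B4), but Umbgor is never earned. Umbgor would need Zelsel and Corwex (B5), but Zelsel is never earned.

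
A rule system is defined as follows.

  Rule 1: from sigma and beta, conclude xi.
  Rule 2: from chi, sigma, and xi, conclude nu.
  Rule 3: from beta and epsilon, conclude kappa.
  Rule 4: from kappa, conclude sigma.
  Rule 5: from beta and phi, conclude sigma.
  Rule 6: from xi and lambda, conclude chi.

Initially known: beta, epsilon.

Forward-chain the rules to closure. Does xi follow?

beta and epsilon hold, so kappa follows (Rule 3).
kappa holds, so sigma follows (Rule 4).
From sigma and beta, Rule 1 gives xi.

Yes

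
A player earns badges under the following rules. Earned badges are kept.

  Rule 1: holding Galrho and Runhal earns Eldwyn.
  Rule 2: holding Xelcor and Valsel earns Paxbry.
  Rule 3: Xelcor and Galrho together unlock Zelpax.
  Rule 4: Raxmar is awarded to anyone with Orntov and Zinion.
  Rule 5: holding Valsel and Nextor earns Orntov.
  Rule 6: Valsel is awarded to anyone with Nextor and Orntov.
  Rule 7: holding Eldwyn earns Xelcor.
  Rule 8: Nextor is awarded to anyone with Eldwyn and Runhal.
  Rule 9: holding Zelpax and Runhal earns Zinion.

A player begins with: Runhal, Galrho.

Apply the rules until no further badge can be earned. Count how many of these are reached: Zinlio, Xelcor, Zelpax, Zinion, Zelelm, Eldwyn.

4

With Galrho and Runhal, Eldwyn is earned (Rule 1).
With Eldwyn, Xelcor is earned (Rule 7).
With Xelcor and Galrho, Zelpax is earned (Rule 3).
With Zelpax and Runhal, Zinion is earned (Rule 9).
No rule produces Zinlio, and it is not given.
Xelcor: reached.
Zelpax: reached.
Zinion: reached.
No rule produces Zelelm, and it is not given.
Eldwyn: reached.
Reached: Xelcor, Zelpax, Zinion, and Eldwyn — 4 of the 6.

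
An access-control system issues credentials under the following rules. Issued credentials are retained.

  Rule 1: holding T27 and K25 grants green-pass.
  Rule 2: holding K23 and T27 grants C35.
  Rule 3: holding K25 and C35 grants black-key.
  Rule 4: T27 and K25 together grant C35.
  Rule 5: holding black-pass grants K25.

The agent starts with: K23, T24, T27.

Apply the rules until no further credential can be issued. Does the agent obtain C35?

Yes

Holding K23 and T27 grants C35 (Rule 2).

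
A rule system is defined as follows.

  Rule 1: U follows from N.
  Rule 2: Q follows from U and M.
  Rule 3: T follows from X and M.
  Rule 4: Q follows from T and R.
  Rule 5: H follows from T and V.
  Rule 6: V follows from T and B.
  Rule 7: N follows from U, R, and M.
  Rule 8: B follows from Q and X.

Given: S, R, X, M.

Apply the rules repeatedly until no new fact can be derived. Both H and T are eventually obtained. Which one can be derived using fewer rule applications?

T

T: X and M hold, so T follows (Rule 3). [1 rule application]
H: From X and M, Rule 3 gives T. From T and R, Rule 4 gives Q. From Q and X, Rule 8 gives B. From T and B, Rule 6 gives V. From T and V, Rule 5 gives H. [5 rule applications]
T needs fewer.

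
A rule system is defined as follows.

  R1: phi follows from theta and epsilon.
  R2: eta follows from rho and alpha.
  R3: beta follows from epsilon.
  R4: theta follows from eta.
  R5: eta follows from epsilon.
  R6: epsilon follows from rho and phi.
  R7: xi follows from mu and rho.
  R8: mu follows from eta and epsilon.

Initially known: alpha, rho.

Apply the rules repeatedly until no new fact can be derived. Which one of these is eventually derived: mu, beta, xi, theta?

From rho and alpha, R2 gives eta.
eta holds, so theta follows (R4).
xi would need mu and rho (R7), but mu is never established. beta would need epsilon (R3), but epsilon is never established. mu would need eta and epsilon (R8), but epsilon is never established.

theta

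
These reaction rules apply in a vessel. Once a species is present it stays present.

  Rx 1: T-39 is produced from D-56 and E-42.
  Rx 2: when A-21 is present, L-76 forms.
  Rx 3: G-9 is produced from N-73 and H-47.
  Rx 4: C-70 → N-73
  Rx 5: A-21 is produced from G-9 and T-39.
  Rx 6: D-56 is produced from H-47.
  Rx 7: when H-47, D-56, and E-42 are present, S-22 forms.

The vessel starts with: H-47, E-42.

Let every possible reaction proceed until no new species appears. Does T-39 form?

H-47 present → D-56 forms (Rx 6).
D-56 and E-42 present → T-39 forms (Rx 1).

Yes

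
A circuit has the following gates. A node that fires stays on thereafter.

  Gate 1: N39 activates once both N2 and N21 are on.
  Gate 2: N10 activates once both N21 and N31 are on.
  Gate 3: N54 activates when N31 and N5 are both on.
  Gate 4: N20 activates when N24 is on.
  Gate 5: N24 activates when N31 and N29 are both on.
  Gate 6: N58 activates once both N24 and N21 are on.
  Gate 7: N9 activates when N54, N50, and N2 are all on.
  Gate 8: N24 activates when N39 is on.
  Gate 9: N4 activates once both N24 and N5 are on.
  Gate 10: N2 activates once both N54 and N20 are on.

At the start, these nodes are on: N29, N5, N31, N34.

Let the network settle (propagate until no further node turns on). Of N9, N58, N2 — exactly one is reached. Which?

N2

Gate 5: N31 and N29 on → N24 on.
N31 and N5 are on, so N54 activates (Gate 3).
N24 is on, so N20 activates (Gate 4).
N54 and N20 are on, so N2 activates (Gate 10).
N9 would need N54, N50, and N2 (Gate 7), but N50 never turns on. N58 would need N24 and N21 (Gate 6), but N21 never turns on.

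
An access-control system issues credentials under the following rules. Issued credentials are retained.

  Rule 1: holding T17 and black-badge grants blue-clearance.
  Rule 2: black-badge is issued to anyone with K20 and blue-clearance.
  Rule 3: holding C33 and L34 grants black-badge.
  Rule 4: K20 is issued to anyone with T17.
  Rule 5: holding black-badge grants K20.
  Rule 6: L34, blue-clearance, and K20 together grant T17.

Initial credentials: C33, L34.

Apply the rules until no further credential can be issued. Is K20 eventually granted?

Yes

Holding C33 and L34 grants black-badge (Rule 3).
Holding black-badge grants K20 (Rule 5).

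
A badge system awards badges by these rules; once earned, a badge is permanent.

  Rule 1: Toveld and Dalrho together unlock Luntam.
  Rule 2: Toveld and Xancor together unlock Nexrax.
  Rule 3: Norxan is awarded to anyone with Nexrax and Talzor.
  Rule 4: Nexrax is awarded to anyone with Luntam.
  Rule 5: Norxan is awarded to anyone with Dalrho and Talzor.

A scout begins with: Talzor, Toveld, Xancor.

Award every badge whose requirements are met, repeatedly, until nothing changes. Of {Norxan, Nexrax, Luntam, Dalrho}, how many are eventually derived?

With Toveld and Xancor, Nexrax is earned (Rule 2).
With Nexrax and Talzor, Norxan is earned (Rule 3).
Norxan: reached.
Nexrax: reached.
Luntam would need Toveld and Dalrho (Rule 1), but Dalrho is never earned.
No rule produces Dalrho, and it is not given.
Reached: Norxan and Nexrax — 2 of the 4.

2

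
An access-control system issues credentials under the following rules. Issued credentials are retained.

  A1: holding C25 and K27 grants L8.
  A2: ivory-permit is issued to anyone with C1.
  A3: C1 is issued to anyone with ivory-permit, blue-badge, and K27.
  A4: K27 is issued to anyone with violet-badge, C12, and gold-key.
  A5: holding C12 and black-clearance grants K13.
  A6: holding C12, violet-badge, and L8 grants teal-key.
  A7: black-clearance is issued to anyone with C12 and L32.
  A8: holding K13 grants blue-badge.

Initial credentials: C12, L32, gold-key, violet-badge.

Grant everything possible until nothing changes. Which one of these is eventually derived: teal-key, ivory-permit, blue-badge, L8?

blue-badge

Holding C12 and L32 grants black-clearance (A7).
Holding C12 and black-clearance grants K13 (A5).
Holding K13 grants blue-badge (A8).
ivory-permit would need C1 (A2), but C1 is never granted. L8 would need C25 and K27 (A1), but C25 is never granted. teal-key would need C12, violet-badge, and L8 (A6), but L8 is never granted.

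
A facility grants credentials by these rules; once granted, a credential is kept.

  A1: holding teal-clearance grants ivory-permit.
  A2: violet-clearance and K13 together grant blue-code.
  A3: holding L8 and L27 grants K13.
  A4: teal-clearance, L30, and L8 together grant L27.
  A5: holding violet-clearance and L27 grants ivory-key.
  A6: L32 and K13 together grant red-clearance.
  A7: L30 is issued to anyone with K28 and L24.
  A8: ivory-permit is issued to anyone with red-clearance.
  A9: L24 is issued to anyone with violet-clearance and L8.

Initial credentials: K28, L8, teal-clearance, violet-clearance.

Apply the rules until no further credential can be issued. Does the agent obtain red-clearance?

red-clearance would need L32 and K13 (A6), but L32 is never granted.

No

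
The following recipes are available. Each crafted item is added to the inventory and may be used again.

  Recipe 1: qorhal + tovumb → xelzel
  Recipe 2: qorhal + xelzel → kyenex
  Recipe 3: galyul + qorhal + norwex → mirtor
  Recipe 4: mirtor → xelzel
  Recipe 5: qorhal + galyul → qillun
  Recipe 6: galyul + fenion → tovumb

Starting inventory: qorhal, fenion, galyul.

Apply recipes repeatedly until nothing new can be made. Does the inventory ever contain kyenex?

galyul + fenion → tovumb (Recipe 6).
Using Recipe 1, qorhal and tovumb make xelzel.
qorhal + xelzel → kyenex (Recipe 2).

Yes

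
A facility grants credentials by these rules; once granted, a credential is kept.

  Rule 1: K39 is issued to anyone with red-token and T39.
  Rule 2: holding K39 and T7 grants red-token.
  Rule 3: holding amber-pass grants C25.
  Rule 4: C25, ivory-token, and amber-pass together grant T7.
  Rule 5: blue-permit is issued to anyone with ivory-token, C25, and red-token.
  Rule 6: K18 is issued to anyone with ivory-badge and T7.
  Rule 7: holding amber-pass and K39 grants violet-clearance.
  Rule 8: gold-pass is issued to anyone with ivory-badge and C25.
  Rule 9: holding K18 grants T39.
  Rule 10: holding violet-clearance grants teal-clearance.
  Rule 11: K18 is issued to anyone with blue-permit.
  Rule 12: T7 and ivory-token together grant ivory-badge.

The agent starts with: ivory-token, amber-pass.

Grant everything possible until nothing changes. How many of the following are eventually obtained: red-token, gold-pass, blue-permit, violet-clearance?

Holding amber-pass grants C25 (Rule 3).
Holding C25, ivory-token, and amber-pass grants T7 (Rule 4).
Holding T7 and ivory-token grants ivory-badge (Rule 12).
Holding ivory-badge and C25 grants gold-pass (Rule 8).
red-token would need K39 and T7 (Rule 2), but K39 is never granted.
gold-pass: reached.
blue-permit would need ivory-token, C25, and red-token (Rule 5), but red-token is never granted.
violet-clearance would need amber-pass and K39 (Rule 7), but K39 is never granted.
Reached: gold-pass — 1 of the 4.

1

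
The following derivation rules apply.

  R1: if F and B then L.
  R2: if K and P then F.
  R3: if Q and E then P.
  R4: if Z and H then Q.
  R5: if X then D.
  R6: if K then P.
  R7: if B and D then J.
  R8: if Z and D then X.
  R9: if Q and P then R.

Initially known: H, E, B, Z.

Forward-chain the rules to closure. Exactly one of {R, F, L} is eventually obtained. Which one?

R

From Z and H, R4 gives Q.
From Q and E, R3 gives P.
From Q and P, R9 gives R.
F would need K and P (R2), but K is never established. L would need F and B (R1), but F is never established.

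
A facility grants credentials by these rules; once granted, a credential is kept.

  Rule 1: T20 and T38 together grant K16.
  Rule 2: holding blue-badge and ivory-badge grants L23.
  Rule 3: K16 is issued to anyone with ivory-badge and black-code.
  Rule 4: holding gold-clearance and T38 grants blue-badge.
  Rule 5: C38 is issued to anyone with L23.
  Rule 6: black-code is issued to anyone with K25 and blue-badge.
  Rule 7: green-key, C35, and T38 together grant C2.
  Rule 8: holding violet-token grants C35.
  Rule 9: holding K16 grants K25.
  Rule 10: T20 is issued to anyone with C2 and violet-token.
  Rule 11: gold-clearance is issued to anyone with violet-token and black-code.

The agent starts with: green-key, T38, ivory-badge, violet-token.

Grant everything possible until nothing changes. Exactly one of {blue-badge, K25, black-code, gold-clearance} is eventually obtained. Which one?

K25

Holding violet-token grants C35 (Rule 8).
Holding green-key, C35, and T38 grants C2 (Rule 7).
Holding C2 and violet-token grants T20 (Rule 10).
Holding T20 and T38 grants K16 (Rule 1).
Holding K16 grants K25 (Rule 9).
gold-clearance would need violet-token and black-code (Rule 11), but black-code is never granted. blue-badge would need gold-clearance and T38 (Rule 4), but gold-clearance is never granted. black-code would need K25 and blue-badge (Rule 6), but blue-badge is never granted.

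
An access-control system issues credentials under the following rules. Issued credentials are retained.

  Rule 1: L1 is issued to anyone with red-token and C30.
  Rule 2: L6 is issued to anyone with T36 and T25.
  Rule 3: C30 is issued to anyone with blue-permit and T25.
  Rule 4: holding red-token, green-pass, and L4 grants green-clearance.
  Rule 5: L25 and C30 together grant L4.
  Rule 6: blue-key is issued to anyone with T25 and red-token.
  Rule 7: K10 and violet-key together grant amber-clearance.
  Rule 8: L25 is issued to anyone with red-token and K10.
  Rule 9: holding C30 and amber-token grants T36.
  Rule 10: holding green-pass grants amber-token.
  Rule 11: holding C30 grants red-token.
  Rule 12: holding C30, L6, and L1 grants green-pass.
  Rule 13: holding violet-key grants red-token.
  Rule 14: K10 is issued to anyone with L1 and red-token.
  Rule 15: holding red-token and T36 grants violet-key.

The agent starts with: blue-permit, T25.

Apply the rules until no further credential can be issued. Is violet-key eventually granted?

No

violet-key would need red-token and T36 (Rule 15), but T36 is never granted.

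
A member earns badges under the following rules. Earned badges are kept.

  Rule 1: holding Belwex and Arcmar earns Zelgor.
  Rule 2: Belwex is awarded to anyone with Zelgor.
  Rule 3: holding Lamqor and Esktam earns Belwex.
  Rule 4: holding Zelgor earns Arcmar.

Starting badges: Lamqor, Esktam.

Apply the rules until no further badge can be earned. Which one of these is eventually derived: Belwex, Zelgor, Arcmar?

With Lamqor and Esktam, Belwex is earned (Rule 3).
Arcmar would need Zelgor (Rule 4), but Zelgor is never earned. Zelgor would need Belwex and Arcmar (Rule 1), but Arcmar is never earned.

Belwex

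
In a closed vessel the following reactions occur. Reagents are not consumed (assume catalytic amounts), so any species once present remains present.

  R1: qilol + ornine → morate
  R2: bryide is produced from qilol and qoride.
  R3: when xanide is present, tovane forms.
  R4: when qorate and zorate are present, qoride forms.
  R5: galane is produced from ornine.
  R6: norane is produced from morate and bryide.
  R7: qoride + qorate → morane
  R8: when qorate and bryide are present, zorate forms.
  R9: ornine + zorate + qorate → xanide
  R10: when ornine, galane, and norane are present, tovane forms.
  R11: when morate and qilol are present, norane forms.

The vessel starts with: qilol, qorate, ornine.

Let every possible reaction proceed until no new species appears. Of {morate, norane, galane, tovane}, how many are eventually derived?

4

ornine present → galane forms (R5).
qilol and ornine present → morate forms (R1).
morate and qilol present → norane forms (R11).
ornine, galane, and norane present → tovane forms (R10).
morate: reached.
norane: reached.
galane: reached.
tovane: reached.
All 4 are reached.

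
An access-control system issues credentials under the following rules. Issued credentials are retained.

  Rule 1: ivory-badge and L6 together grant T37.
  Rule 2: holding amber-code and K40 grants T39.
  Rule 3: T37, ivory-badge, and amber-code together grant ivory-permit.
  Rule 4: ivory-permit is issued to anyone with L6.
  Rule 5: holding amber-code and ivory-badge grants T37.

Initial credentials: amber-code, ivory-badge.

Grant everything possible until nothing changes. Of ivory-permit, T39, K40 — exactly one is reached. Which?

ivory-permit

Holding amber-code and ivory-badge grants T37 (Rule 5).
Holding T37, ivory-badge, and amber-code grants ivory-permit (Rule 3).
T39 would need amber-code and K40 (Rule 2), but K40 is never granted. No rule produces K40, and it is not given.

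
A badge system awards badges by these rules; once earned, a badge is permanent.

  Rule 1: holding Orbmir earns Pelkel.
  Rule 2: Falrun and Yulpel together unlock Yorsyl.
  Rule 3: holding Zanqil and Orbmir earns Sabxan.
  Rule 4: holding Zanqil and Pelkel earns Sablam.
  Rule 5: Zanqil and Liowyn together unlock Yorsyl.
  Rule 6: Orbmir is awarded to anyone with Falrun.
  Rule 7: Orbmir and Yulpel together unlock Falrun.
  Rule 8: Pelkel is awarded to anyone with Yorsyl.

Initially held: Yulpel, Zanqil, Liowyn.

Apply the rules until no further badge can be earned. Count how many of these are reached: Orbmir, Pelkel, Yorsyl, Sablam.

With Zanqil and Liowyn, Yorsyl is earned (Rule 5).
With Yorsyl, Pelkel is earned (Rule 8).
With Zanqil and Pelkel, Sablam is earned (Rule 4).
Orbmir would need Falrun (Rule 6), but Falrun is never earned.
Pelkel: reached.
Yorsyl: reached.
Sablam: reached.
Reached: Pelkel, Yorsyl, and Sablam — 3 of the 4.

3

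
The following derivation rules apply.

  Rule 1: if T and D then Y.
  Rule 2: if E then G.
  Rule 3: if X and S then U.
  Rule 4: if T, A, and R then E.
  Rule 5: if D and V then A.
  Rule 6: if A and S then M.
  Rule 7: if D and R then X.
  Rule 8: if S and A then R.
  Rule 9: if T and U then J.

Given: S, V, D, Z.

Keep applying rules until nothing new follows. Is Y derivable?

Y would need T and D (Rule 1), but T is never established.

No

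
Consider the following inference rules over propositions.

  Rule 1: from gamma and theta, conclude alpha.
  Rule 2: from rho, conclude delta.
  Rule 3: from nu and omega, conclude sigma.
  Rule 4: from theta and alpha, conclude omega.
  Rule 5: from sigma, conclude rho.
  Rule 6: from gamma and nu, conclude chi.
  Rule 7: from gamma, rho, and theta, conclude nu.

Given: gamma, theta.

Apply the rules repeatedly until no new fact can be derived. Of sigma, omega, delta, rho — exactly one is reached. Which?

From gamma and theta, Rule 1 gives alpha.
theta and alpha hold, so omega follows (Rule 4).
rho would need sigma (Rule 5), but sigma is never established. sigma would need nu and omega (Rule 3), but nu is never established. delta would need rho (Rule 2), but rho is never established.

omega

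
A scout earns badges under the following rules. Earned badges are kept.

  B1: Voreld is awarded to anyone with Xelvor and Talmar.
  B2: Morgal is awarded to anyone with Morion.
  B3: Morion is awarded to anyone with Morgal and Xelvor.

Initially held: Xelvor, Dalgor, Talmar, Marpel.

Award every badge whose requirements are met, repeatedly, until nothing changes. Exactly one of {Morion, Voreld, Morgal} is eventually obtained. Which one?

Voreld

With Xelvor and Talmar, Voreld is earned (B1).
Morgal would need Morion (B2), but Morion is never earned. Morion would need Morgal and Xelvor (B3), but Morgal is never earned.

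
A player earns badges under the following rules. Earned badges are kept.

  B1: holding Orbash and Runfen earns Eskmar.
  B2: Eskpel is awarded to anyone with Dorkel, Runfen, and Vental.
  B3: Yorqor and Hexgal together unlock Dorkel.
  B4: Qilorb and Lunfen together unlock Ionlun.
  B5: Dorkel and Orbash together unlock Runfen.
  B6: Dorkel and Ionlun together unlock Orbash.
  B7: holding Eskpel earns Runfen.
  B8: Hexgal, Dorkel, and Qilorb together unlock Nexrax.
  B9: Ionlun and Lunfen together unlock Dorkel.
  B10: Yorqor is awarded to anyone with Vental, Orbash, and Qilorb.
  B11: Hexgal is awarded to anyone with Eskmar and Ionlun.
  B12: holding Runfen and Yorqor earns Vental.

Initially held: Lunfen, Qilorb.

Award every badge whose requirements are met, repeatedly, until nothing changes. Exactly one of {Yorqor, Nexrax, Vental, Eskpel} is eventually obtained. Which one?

With Qilorb and Lunfen, Ionlun is earned (B4).
With Ionlun and Lunfen, Dorkel is earned (B9).
With Dorkel and Ionlun, Orbash is earned (B6).
With Dorkel and Orbash, Runfen is earned (B5).
With Orbash and Runfen, Eskmar is earned (B1).
With Eskmar and Ionlun, Hexgal is earned (B11).
With Hexgal, Dorkel, and Qilorb, Nexrax is earned (B8).
Yorqor would need Vental, Orbash, and Qilorb (B10), but Vental is never earned. Vental would need Runfen and Yorqor (B12), but Yorqor is never earned. Eskpel would need Dorkel, Runfen, and Vental (B2), but Vental is never earned.

Nexrax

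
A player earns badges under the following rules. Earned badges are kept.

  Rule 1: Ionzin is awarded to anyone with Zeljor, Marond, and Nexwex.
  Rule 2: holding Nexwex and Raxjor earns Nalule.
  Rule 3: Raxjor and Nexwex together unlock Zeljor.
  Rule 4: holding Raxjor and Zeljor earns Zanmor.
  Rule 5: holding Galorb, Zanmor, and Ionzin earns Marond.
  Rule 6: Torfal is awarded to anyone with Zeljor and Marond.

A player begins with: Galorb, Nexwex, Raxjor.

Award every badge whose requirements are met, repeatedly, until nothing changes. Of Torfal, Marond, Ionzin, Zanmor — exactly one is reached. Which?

Zanmor

With Raxjor and Nexwex, Zeljor is earned (Rule 3).
With Raxjor and Zeljor, Zanmor is earned (Rule 4).
Torfal would need Zeljor and Marond (Rule 6), but Marond is never earned. Ionzin would need Zeljor, Marond, and Nexwex (Rule 1), but Marond is never earned. Marond would need Galorb, Zanmor, and Ionzin (Rule 5), but Ionzin is never earned.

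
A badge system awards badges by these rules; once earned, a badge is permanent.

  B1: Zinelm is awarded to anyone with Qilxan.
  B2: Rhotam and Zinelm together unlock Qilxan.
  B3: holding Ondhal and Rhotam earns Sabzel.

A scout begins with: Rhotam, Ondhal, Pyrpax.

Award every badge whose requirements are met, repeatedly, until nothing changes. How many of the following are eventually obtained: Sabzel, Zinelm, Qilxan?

With Ondhal and Rhotam, Sabzel is earned (B3).
Sabzel: reached.
Zinelm would need Qilxan (B1), but Qilxan is never earned.
Qilxan would need Rhotam and Zinelm (B2), but Zinelm is never earned.
Reached: Sabzel — 1 of the 3.

1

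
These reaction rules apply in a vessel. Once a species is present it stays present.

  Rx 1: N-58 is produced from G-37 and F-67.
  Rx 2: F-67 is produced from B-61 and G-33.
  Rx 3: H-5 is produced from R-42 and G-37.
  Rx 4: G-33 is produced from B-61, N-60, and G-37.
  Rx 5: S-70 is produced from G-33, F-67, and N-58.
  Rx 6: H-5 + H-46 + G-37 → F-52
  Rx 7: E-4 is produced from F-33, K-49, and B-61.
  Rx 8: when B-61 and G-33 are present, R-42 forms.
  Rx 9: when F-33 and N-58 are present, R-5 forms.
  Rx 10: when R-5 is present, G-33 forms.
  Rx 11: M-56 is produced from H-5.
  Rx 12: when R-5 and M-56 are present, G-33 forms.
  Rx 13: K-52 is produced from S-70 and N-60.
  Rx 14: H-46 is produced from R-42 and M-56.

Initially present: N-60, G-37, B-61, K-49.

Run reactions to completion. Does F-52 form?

Yes

B-61, N-60, and G-37 present → G-33 forms (Rx 4).
B-61 and G-33 present → R-42 forms (Rx 8).
R-42 and G-37 present → H-5 forms (Rx 3).
H-5 present → M-56 forms (Rx 11).
R-42 and M-56 present → H-46 forms (Rx 14).
H-5, H-46, and G-37 present → F-52 forms (Rx 6).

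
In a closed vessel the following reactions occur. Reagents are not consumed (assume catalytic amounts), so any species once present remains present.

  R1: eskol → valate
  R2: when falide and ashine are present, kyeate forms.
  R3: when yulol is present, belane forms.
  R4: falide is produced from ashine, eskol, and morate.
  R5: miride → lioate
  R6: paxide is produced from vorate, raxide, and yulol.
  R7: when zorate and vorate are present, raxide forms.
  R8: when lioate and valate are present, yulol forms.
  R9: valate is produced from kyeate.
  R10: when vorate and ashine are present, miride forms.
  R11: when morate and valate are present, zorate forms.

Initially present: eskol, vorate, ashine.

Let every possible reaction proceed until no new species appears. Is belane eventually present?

eskol present → valate forms (R1).
vorate and ashine present → miride forms (R10).
miride present → lioate forms (R5).
lioate and valate present → yulol forms (R8).
yulol present → belane forms (R3).

Yes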